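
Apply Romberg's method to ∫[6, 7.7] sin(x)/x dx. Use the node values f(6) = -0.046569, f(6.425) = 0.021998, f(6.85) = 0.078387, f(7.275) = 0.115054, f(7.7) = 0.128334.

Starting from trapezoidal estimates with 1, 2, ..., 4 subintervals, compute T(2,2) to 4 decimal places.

0.1114

T(0,0) (trapezoid, 1 panel, h=1.7000): 0.069500
T(1,0) (trapezoid, 2 panels, h=0.8500): 0.101379
T(2,0) (trapezoid, 4 panels, h=0.4250): 0.108937
T(1,1) = 0.101379 + (0.101379 − 0.069500)/3 = 0.112005
T(2,1) = 0.108937 + (0.108937 − 0.101379)/3 = 0.111456
T(2,2) = 0.111456 + (0.111456 − 0.112005)/15 = 0.111419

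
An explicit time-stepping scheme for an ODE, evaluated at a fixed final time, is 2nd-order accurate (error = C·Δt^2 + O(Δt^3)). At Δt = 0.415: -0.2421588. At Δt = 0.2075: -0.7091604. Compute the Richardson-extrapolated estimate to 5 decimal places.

The leading error scales as Δt^2; refining by a factor of 2 reduces it by 2^2 = 4.
Extrapolated value = (4·A(Δt/2) − A(Δt)) / (4 − 1)
= (4·(-0.7091604) − (-0.2421588)) / 3
= -2.5944828 / 3 = -0.8648276

-0.86483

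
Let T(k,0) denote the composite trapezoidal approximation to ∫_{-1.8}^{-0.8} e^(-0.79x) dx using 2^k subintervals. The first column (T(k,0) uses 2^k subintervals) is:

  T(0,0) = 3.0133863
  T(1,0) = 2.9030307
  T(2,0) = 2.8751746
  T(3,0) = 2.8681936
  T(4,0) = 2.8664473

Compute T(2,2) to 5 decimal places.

Richardson extrapolation on the trapezoidal column (denominator 4−1=3):
T(1,1) = (4·2.9030307 − 3.0133863) / 3 = 2.8662455
T(2,1) = (4·2.8751746 − 2.9030307) / 3 = 2.8658892
T(2,2) = 2.8658892 + (2.8658892 − 2.8662455)/15 = 2.8658654

2.86587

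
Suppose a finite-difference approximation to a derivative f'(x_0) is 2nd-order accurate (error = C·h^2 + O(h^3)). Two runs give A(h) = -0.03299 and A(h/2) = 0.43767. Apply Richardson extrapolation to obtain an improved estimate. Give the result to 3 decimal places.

0.595

Extrapolated value = (4·A(h/2) − A(h)) / (4 − 1)
= (4·0.43767 − (-0.03299)) / 3
= 1.78367 / 3 = 0.59456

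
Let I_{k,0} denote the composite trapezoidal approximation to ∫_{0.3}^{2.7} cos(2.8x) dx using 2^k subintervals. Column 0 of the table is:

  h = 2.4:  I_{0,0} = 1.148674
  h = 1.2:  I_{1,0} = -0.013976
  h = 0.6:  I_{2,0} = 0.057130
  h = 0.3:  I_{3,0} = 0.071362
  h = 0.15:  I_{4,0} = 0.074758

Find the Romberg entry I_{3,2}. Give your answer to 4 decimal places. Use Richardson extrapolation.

0.0758

I_{2,1} = 0.057130 + (0.057130 − (-0.013976))/3 = 0.080832
I_{3,1} = 0.071362 + (0.071362 − 0.057130)/3 = 0.076106
I_{3,2} = (16·0.076106 − 0.080832) / 15 = 0.075791
(Column j=1 coincides with Simpson's rule on the same nodes.)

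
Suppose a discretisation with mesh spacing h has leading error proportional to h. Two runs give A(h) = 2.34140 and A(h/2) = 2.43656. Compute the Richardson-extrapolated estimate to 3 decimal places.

2.532

The leading error scales as h; refining by a factor of 2 reduces it by 2^1 = 2.
Extrapolated value = (2·A(h/2) − A(h)) / (2 − 1)
= (2·2.43656 − 2.34140) / 1
= 2.53172 / 1 = 2.53172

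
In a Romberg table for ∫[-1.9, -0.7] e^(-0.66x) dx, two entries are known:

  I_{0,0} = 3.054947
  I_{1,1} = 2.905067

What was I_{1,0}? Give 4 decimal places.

From I_{1,1} = (4·I_{1,0} − I_{0,0})/3, solve for I_{1,0}:
4·I_{1,0} = 3·2.905067 + 3.054947 = 11.770148
I_{1,0} = 2.942537

2.9425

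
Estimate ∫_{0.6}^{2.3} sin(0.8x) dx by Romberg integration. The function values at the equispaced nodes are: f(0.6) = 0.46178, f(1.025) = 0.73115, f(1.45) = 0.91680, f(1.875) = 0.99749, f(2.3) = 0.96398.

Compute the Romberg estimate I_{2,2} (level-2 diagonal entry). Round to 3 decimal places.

1.441

I_{0,0} (trapezoid, 1 panel, h=1.7000): 1.21190
I_{1,0} (trapezoid, 2 panels, h=0.8500): 1.38523
I_{2,0} (trapezoid, 4 panels, h=0.4250): 1.42729
I_{1,1} = 1.38523 + (1.38523 − 1.21190)/3 = 1.44301
I_{2,1} = 1.42729 + (1.42729 − 1.38523)/3 = 1.44131
I_{2,2} = 1.44131 + (1.44131 − 1.44301)/15 = 1.44120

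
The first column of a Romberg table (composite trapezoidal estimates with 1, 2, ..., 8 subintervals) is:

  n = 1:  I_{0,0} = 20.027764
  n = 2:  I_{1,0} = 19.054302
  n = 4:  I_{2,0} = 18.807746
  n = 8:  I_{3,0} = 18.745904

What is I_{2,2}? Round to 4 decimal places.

18.7253

Richardson extrapolation on the trapezoidal column (denominator 4−1=3):
I_{1,1} = (4·19.054302 − 20.027764) / 3 = 18.729815
I_{2,1} = (4·18.807746 − 19.054302) / 3 = 18.725561
I_{2,2} = (16·18.725561 − 18.729815) / 15 = 18.725277
(Column j=1 coincides with Simpson's rule on the same nodes.)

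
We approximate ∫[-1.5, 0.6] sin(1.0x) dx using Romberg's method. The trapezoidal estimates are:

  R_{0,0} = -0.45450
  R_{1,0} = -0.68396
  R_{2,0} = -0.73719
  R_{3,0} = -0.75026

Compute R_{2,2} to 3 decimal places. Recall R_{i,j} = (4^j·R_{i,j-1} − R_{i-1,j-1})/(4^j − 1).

Richardson extrapolation on the trapezoidal column (denominator 4−1=3):
R_{1,1} = -0.68396 + (-0.68396 − (-0.45450))/3 = -0.76045
R_{2,1} = (4·(-0.73719) − (-0.68396)) / 3 = -0.75493
R_{2,2} = (16·(-0.75493) − (-0.76045)) / 15 = -0.75456

-0.755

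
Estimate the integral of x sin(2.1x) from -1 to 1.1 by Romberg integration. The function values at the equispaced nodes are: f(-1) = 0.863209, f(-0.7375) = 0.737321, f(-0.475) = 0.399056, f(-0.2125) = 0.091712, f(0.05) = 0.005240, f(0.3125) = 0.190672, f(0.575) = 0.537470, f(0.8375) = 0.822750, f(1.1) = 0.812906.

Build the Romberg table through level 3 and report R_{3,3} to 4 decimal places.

0.9564

R_{0,0} (trapezoid, 1 panel, h=2.1000): 1.759921
R_{1,0} (trapezoid, 2 panels, h=1.0500): 0.885462
R_{2,0} (trapezoid, 4 panels, h=0.5250): 0.934407
R_{3,0} (trapezoid, 8 panels, h=0.2625): 0.950848
R_{1,1} = 0.885462 + (0.885462 − 1.759921)/3 = 0.593976
R_{2,1} = 0.934407 + (0.934407 − 0.885462)/3 = 0.950722
R_{3,1} = 0.950848 + (0.950848 − 0.934407)/3 = 0.956328
R_{2,2} = 0.950722 + (0.950722 − 0.593976)/15 = 0.974505
R_{3,2} = 0.956328 + (0.956328 − 0.950722)/15 = 0.956702
R_{3,3} = 0.956702 + (0.956702 − 0.974505)/63 = 0.956419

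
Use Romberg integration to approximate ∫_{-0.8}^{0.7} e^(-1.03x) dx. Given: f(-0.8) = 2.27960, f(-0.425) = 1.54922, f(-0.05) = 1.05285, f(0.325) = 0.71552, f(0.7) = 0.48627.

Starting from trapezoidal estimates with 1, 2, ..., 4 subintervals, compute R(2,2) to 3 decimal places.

R(0,0) (trapezoid, 1 panel, h=1.5000): 2.07440
R(1,0) (trapezoid, 2 panels, h=0.7500): 1.82684
R(2,0) (trapezoid, 4 panels, h=0.3750): 1.76270
R(1,1) = 1.82684 + (1.82684 − 2.07440)/3 = 1.74432
R(2,1) = 1.76270 + (1.76270 − 1.82684)/3 = 1.74132
R(2,2) = 1.74132 + (1.74132 − 1.74432)/15 = 1.74112

1.741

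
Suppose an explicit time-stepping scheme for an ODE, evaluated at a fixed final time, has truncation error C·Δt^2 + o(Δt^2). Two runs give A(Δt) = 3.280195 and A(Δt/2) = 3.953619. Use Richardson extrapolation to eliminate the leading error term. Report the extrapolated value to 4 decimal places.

The leading error scales as Δt^2; refining by a factor of 2 reduces it by 2^2 = 4.
Extrapolated value = (4·A(Δt/2) − A(Δt)) / (4 − 1)
= (4·3.953619 − 3.280195) / 3
= 12.534281 / 3 = 4.178094

4.1781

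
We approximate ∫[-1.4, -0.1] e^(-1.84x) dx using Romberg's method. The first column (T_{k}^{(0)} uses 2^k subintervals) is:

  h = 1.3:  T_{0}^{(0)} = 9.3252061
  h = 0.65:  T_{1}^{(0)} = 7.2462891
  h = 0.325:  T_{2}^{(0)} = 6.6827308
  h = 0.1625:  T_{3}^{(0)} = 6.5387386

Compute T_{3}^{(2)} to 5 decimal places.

6.49047

T_{2}^{(1)} = (4·6.6827308 − 7.2462891) / 3 = 6.4948780
T_{3}^{(1)} = 6.5387386 + (6.5387386 − 6.6827308)/3 = 6.4907412
T_{3}^{(2)} = (16·6.4907412 − 6.4948780) / 15 = 6.4904654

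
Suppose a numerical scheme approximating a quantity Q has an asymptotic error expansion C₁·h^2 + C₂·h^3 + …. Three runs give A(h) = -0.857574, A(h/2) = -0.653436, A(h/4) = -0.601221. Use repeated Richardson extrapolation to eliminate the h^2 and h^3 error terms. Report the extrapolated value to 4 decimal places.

-0.5836

First eliminate the h^2 term (factor 2^2 = 4):
  B₁ = (4·(-0.653436) − (-0.857574))/3 = -0.585390
  B₂ = (4·(-0.601221) − (-0.653436))/3 = -0.583816
Then eliminate the h^3 term (factor 2^3 = 8):
  (8·(-0.583816) − (-0.585390))/7 = -0.583591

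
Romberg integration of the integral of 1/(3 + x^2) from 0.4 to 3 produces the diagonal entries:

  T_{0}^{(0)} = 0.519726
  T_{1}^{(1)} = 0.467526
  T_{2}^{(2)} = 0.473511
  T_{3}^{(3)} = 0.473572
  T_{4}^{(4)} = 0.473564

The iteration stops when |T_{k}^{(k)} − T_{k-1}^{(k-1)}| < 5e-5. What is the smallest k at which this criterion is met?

k = 4

|T_{1}^{(1)} − T_{0}^{(0)}| = 0.052200 ≥ 5e-5
|T_{2}^{(2)} − T_{1}^{(1)}| = 0.005985 ≥ 5e-5
|T_{3}^{(3)} − T_{2}^{(2)}| = 0.000061 ≥ 5e-5
|T_{4}^{(4)} − T_{3}^{(3)}| = 0.000008 < 5e-5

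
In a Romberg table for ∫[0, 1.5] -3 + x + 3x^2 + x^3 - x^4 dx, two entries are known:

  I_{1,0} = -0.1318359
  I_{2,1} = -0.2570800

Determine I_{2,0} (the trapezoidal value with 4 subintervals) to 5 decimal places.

-0.22577

From I_{2,1} = (4·I_{2,0} − I_{1,0})/3, solve for I_{2,0}:
4·I_{2,0} = 3·(-0.2570800) + (-0.1318359) = -0.9030759
I_{2,0} = -0.2257690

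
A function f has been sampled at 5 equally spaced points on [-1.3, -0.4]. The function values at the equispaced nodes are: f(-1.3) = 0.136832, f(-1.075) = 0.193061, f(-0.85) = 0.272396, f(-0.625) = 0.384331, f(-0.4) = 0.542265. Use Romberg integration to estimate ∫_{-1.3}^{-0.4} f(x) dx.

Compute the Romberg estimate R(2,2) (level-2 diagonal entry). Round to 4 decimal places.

R(0,0) (trapezoid, 1 panel, h=0.9000): 0.305594
R(1,0) (trapezoid, 2 panels, h=0.4500): 0.275375
R(2,0) (trapezoid, 4 panels, h=0.2250): 0.267601
R(1,1) = 0.275375 + (0.275375 − 0.305594)/3 = 0.265302
R(2,1) = 0.267601 + (0.267601 − 0.275375)/3 = 0.265010
R(2,2) = 0.265010 + (0.265010 − 0.265302)/15 = 0.264991

0.2650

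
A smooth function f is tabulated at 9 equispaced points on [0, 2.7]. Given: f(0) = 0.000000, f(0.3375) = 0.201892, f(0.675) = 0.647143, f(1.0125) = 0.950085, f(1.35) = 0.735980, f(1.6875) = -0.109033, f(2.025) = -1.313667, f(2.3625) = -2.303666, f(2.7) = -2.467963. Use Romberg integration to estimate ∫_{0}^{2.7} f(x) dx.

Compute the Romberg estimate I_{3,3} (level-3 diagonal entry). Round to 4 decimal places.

-0.8287

I_{0,0} (trapezoid, 1 panel, h=2.7000): -3.331750
I_{1,0} (trapezoid, 2 panels, h=1.3500): -0.672302
I_{2,0} (trapezoid, 4 panels, h=0.6750): -0.786055
I_{3,0} (trapezoid, 8 panels, h=0.3375): -0.818521
I_{1,1} = -0.672302 + (-0.672302 − (-3.331750))/3 = 0.214181
I_{2,1} = -0.786055 + (-0.786055 − (-0.672302))/3 = -0.823973
I_{3,1} = -0.818521 + (-0.818521 − (-0.786055))/3 = -0.829343
I_{2,2} = -0.823973 + (-0.823973 − 0.214181)/15 = -0.893183
I_{3,2} = -0.829343 + (-0.829343 − (-0.823973))/15 = -0.829701
I_{3,3} = -0.829701 + (-0.829701 − (-0.893183))/63 = -0.828693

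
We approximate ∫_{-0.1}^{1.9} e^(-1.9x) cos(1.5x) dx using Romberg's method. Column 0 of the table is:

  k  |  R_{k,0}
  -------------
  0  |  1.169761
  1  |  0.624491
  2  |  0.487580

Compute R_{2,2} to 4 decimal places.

Richardson extrapolation on the trapezoidal column (denominator 4−1=3):
R_{1,1} = 0.624491 + (0.624491 − 1.169761)/3 = 0.442734
R_{2,1} = (4·0.487580 − 0.624491) / 3 = 0.441943
R_{2,2} = (16·0.441943 − 0.442734) / 15 = 0.441890

0.4419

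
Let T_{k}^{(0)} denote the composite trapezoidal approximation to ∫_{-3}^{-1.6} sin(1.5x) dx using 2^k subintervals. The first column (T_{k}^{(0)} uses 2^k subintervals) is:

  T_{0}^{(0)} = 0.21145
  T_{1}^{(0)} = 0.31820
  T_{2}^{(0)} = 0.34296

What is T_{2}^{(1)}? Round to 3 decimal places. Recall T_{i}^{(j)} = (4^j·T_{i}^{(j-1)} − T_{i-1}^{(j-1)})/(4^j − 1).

0.351

Richardson extrapolation on the trapezoidal column (denominator 4−1=3):
T_{2}^{(1)} = (4·0.34296 − 0.31820) / 3 = 0.35121
(Column j=1 coincides with Simpson's rule on the same nodes.)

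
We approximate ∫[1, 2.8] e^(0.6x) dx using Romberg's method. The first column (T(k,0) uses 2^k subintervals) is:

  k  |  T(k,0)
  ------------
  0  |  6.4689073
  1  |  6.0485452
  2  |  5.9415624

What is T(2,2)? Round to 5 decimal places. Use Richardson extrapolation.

5.90573

Richardson extrapolation on the trapezoidal column (denominator 4−1=3):
T(1,1) = (4·6.0485452 − 6.4689073) / 3 = 5.9084245
T(2,1) = 5.9415624 + (5.9415624 − 6.0485452)/3 = 5.9059015
T(2,2) = 5.9059015 + (5.9059015 − 5.9084245)/15 = 5.9057333
(Column j=1 coincides with Simpson's rule on the same nodes.)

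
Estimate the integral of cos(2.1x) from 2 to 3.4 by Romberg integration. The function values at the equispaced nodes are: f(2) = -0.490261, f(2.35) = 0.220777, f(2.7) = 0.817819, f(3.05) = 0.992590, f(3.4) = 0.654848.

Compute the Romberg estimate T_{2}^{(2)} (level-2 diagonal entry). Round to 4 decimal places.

0.7746

T_{0}^{(0)} (trapezoid, 1 panel, h=1.4000): 0.115211
T_{1}^{(0)} (trapezoid, 2 panels, h=0.7000): 0.630079
T_{2}^{(0)} (trapezoid, 4 panels, h=0.3500): 0.739718
T_{1}^{(1)} = 0.630079 + (0.630079 − 0.115211)/3 = 0.801702
T_{2}^{(1)} = 0.739718 + (0.739718 − 0.630079)/3 = 0.776264
T_{2}^{(2)} = 0.776264 + (0.776264 − 0.801702)/15 = 0.774568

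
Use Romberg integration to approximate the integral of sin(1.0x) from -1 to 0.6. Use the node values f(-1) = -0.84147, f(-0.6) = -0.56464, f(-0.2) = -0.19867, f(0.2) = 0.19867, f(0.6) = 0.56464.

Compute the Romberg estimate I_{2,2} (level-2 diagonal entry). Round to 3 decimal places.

-0.285

I_{0,0} (trapezoid, 1 panel, h=1.6000): -0.22146
I_{1,0} (trapezoid, 2 panels, h=0.8000): -0.26967
I_{2,0} (trapezoid, 4 panels, h=0.4000): -0.28122
I_{1,1} = -0.26967 + (-0.26967 − (-0.22146))/3 = -0.28574
I_{2,1} = -0.28122 + (-0.28122 − (-0.26967))/3 = -0.28507
I_{2,2} = -0.28507 + (-0.28507 − (-0.28574))/15 = -0.28503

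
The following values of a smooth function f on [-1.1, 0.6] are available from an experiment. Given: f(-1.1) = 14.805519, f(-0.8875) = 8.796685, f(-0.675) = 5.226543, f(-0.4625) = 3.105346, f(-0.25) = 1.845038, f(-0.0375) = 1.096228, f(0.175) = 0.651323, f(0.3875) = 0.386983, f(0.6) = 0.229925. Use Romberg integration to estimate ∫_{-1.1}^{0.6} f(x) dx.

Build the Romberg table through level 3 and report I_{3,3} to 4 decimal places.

5.9493

I_{0,0} (trapezoid, 1 panel, h=1.7000): 12.780127
I_{1,0} (trapezoid, 2 panels, h=0.8500): 7.958346
I_{2,0} (trapezoid, 4 panels, h=0.4250): 6.477266
I_{3,0} (trapezoid, 8 panels, h=0.2125): 6.082997
I_{1,1} = 7.958346 + (7.958346 − 12.780127)/3 = 6.351086
I_{2,1} = 6.477266 + (6.477266 − 7.958346)/3 = 5.983573
I_{3,1} = 6.082997 + (6.082997 − 6.477266)/3 = 5.951574
I_{2,2} = 5.983573 + (5.983573 − 6.351086)/15 = 5.959072
I_{3,2} = 5.951574 + (5.951574 − 5.983573)/15 = 5.949441
I_{3,3} = 5.949441 + (5.949441 − 5.959072)/63 = 5.949288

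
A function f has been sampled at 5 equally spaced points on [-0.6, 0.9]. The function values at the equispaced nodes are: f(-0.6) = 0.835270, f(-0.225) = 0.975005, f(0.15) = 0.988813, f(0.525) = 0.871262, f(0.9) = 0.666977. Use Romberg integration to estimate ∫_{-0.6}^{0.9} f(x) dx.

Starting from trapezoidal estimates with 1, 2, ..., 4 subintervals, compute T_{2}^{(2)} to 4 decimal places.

1.3577

T_{0}^{(0)} (trapezoid, 1 panel, h=1.5000): 1.126685
T_{1}^{(0)} (trapezoid, 2 panels, h=0.7500): 1.304952
T_{2}^{(0)} (trapezoid, 4 panels, h=0.3750): 1.344826
T_{1}^{(1)} = 1.304952 + (1.304952 − 1.126685)/3 = 1.364374
T_{2}^{(1)} = 1.344826 + (1.344826 − 1.304952)/3 = 1.358117
T_{2}^{(2)} = 1.358117 + (1.358117 − 1.364374)/15 = 1.357700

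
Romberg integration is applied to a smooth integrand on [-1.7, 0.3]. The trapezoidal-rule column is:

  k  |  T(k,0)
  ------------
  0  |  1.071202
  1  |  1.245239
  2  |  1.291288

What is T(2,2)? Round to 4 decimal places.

1.3069

Richardson extrapolation on the trapezoidal column (denominator 4−1=3):
T(1,1) = (4·1.245239 − 1.071202) / 3 = 1.303251
T(2,1) = 1.291288 + (1.291288 − 1.245239)/3 = 1.306638
T(2,2) = (16·1.306638 − 1.303251) / 15 = 1.306864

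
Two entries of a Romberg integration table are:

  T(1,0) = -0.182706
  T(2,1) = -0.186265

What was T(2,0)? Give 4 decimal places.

-0.1854

From T(2,1) = (4·T(2,0) − T(1,0))/3, solve for T(2,0):
4·T(2,0) = 3·(-0.186265) + (-0.182706) = -0.741501
T(2,0) = -0.185375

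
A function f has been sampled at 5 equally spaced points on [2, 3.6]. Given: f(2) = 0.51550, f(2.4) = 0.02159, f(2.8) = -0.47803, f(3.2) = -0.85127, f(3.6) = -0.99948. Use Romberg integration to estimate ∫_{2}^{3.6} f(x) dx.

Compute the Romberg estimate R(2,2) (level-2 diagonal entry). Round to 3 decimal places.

-0.634

R(0,0) (trapezoid, 1 panel, h=1.6000): -0.38718
R(1,0) (trapezoid, 2 panels, h=0.8000): -0.57602
R(2,0) (trapezoid, 4 panels, h=0.4000): -0.61988
R(1,1) = -0.57602 + (-0.57602 − (-0.38718))/3 = -0.63897
R(2,1) = -0.61988 + (-0.61988 − (-0.57602))/3 = -0.63450
R(2,2) = -0.63450 + (-0.63450 − (-0.63897))/15 = -0.63420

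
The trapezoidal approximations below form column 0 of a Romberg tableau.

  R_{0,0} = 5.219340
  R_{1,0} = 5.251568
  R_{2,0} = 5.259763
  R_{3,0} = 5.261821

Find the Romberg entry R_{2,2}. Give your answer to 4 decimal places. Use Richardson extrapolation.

Richardson extrapolation on the trapezoidal column (denominator 4−1=3):
R_{1,1} = (4·5.251568 − 5.219340) / 3 = 5.262311
R_{2,1} = 5.259763 + (5.259763 − 5.251568)/3 = 5.262495
R_{2,2} = 5.262495 + (5.262495 − 5.262311)/15 = 5.262507

5.2625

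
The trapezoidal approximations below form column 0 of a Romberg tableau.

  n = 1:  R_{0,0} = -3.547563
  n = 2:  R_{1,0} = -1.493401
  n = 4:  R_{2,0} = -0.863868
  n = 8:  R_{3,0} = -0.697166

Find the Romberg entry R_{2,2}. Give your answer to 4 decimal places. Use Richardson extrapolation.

R_{1,1} = (4·(-1.493401) − (-3.547563)) / 3 = -0.808680
R_{2,1} = -0.863868 + (-0.863868 − (-1.493401))/3 = -0.654024
R_{2,2} = (16·(-0.654024) − (-0.808680)) / 15 = -0.643714

-0.6437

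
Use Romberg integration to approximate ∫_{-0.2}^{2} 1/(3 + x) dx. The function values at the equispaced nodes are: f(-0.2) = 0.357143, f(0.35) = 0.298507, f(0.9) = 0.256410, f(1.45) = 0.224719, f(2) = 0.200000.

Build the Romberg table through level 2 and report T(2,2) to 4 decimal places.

0.5798

T(0,0) (trapezoid, 1 panel, h=2.2000): 0.612857
T(1,0) (trapezoid, 2 panels, h=1.1000): 0.588480
T(2,0) (trapezoid, 4 panels, h=0.5500): 0.582014
T(1,1) = 0.588480 + (0.588480 − 0.612857)/3 = 0.580354
T(2,1) = 0.582014 + (0.582014 − 0.588480)/3 = 0.579859
T(2,2) = 0.579859 + (0.579859 − 0.580354)/15 = 0.579826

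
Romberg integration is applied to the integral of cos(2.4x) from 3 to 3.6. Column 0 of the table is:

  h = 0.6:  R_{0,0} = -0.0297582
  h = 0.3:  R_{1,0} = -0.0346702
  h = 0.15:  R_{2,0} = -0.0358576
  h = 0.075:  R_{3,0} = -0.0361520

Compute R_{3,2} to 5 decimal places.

-0.03625

R_{2,1} = (4·(-0.0358576) − (-0.0346702)) / 3 = -0.0362534
R_{3,1} = (4·(-0.0361520) − (-0.0358576)) / 3 = -0.0362501
R_{3,2} = (16·(-0.0362501) − (-0.0362534)) / 15 = -0.0362499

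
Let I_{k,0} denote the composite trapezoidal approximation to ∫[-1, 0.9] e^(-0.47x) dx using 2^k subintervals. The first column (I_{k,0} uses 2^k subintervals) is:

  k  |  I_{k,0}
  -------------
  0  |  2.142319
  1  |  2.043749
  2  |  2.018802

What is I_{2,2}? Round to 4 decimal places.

2.0105

Richardson extrapolation on the trapezoidal column (denominator 4−1=3):
I_{1,1} = 2.043749 + (2.043749 − 2.142319)/3 = 2.010892
I_{2,1} = 2.018802 + (2.018802 − 2.043749)/3 = 2.010486
I_{2,2} = (16·2.010486 − 2.010892) / 15 = 2.010459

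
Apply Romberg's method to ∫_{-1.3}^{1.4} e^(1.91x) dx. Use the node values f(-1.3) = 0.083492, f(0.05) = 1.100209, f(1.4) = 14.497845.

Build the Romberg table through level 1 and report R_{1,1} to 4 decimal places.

8.5420

R_{0,0} (trapezoid, 1 panel, h=2.7000): 19.684805
R_{1,0} (trapezoid, 2 panels, h=1.3500): 11.327685
R_{1,1} = 11.327685 + (11.327685 − 19.684805)/3 = 8.541978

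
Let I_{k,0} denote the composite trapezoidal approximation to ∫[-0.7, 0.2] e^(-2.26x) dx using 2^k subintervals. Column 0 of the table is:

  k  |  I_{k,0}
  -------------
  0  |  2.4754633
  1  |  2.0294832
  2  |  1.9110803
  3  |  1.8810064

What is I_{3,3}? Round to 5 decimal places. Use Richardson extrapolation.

I_{1,1} = 2.0294832 + (2.0294832 − 2.4754633)/3 = 1.8808232
I_{2,1} = 1.9110803 + (1.9110803 − 2.0294832)/3 = 1.8716127
I_{3,1} = 1.8810064 + (1.8810064 − 1.9110803)/3 = 1.8709818
I_{2,2} = 1.8716127 + (1.8716127 − 1.8808232)/15 = 1.8709987
I_{3,2} = (16·1.8709818 − 1.8716127) / 15 = 1.8709397
I_{3,3} = 1.8709397 + (1.8709397 − 1.8709987)/63 = 1.8709388

1.87094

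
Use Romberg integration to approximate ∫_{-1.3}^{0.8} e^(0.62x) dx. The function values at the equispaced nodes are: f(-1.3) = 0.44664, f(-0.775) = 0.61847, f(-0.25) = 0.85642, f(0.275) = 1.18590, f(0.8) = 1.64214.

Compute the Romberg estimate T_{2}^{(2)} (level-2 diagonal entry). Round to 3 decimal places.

1.928

T_{0}^{(0)} (trapezoid, 1 panel, h=2.1000): 2.19322
T_{1}^{(0)} (trapezoid, 2 panels, h=1.0500): 1.99585
T_{2}^{(0)} (trapezoid, 4 panels, h=0.5250): 1.94522
T_{1}^{(1)} = 1.99585 + (1.99585 − 2.19322)/3 = 1.93006
T_{2}^{(1)} = 1.94522 + (1.94522 − 1.99585)/3 = 1.92834
T_{2}^{(2)} = 1.92834 + (1.92834 − 1.93006)/15 = 1.92823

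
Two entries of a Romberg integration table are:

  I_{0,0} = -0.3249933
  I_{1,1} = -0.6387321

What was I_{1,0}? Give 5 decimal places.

-0.56030

From I_{1,1} = (4·I_{1,0} − I_{0,0})/3, solve for I_{1,0}:
4·I_{1,0} = 3·(-0.6387321) + (-0.3249933) = -2.2411896
I_{1,0} = -0.5602974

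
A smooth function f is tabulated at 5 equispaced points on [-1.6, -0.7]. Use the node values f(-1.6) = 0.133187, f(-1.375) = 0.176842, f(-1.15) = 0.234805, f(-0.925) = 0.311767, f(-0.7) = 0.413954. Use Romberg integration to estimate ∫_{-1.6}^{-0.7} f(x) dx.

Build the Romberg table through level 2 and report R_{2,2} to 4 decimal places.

R_{0,0} (trapezoid, 1 panel, h=0.9000): 0.246213
R_{1,0} (trapezoid, 2 panels, h=0.4500): 0.228769
R_{2,0} (trapezoid, 4 panels, h=0.2250): 0.224322
R_{1,1} = 0.228769 + (0.228769 − 0.246213)/3 = 0.222954
R_{2,1} = 0.224322 + (0.224322 − 0.228769)/3 = 0.222840
R_{2,2} = 0.222840 + (0.222840 − 0.222954)/15 = 0.222832

0.2228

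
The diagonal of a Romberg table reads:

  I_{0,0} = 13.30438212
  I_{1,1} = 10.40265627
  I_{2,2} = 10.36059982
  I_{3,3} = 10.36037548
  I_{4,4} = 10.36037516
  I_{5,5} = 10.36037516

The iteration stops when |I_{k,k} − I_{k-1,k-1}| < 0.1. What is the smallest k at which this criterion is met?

|I_{1,1} − I_{0,0}| = 2.90172585 ≥ 0.1
|I_{2,2} − I_{1,1}| = 0.04205645 < 0.1

k = 2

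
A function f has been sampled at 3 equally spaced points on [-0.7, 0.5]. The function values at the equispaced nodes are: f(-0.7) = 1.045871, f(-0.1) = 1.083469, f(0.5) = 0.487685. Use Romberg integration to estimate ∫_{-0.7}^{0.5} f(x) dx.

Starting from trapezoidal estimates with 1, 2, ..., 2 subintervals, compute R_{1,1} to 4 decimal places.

R_{0,0} (trapezoid, 1 panel, h=1.2000): 0.920134
R_{1,0} (trapezoid, 2 panels, h=0.6000): 1.110148
R_{1,1} = 1.110148 + (1.110148 − 0.920134)/3 = 1.173486

1.1735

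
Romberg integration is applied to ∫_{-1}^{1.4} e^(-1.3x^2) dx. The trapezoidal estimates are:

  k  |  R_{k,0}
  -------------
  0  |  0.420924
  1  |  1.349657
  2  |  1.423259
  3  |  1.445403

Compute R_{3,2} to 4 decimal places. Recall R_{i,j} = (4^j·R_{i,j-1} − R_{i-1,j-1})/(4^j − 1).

1.4531

Richardson extrapolation on the trapezoidal column (denominator 4−1=3):
R_{2,1} = 1.423259 + (1.423259 − 1.349657)/3 = 1.447793
R_{3,1} = 1.445403 + (1.445403 − 1.423259)/3 = 1.452784
R_{3,2} = (16·1.452784 − 1.447793) / 15 = 1.453117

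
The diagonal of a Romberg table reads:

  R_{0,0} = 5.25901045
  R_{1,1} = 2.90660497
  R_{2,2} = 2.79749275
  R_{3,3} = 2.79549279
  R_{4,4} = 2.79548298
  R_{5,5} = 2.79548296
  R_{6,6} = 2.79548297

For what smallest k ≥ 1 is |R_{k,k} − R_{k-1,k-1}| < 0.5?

k = 2

|R_{1,1} − R_{0,0}| = 2.35240548 ≥ 0.5
|R_{2,2} − R_{1,1}| = 0.10911222 < 0.5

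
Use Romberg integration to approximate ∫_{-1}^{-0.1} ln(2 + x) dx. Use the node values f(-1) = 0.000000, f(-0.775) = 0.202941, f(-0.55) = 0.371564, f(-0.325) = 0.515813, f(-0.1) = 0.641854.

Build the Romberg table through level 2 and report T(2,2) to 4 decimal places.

0.3195

T(0,0) (trapezoid, 1 panel, h=0.9000): 0.288834
T(1,0) (trapezoid, 2 panels, h=0.4500): 0.311621
T(2,0) (trapezoid, 4 panels, h=0.2250): 0.317530
T(1,1) = 0.311621 + (0.311621 − 0.288834)/3 = 0.319217
T(2,1) = 0.317530 + (0.317530 − 0.311621)/3 = 0.319500
T(2,2) = 0.319500 + (0.319500 − 0.319217)/15 = 0.319519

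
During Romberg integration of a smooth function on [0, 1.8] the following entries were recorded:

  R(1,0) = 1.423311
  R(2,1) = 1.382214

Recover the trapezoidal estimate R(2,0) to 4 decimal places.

1.3925

From R(2,1) = (4·R(2,0) − R(1,0))/3, solve for R(2,0):
4·R(2,0) = 3·1.382214 + 1.423311 = 5.569953
R(2,0) = 1.392488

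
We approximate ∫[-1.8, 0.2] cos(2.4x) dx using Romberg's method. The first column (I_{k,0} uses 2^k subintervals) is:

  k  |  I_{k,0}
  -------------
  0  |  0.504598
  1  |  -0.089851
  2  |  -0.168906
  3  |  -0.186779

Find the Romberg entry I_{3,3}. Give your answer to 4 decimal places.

-0.1926

Richardson extrapolation on the trapezoidal column (denominator 4−1=3):
I_{1,1} = (4·(-0.089851) − 0.504598) / 3 = -0.288001
I_{2,1} = (4·(-0.168906) − (-0.089851)) / 3 = -0.195258
I_{3,1} = -0.186779 + (-0.186779 − (-0.168906))/3 = -0.192737
I_{2,2} = (16·(-0.195258) − (-0.288001)) / 15 = -0.189075
I_{3,2} = (16·(-0.192737) − (-0.195258)) / 15 = -0.192569
I_{3,3} = -0.192569 + (-0.192569 − (-0.189075))/63 = -0.192624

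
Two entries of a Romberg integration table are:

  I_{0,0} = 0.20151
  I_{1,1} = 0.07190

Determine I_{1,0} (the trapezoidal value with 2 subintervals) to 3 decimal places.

From I_{1,1} = (4·I_{1,0} − I_{0,0})/3, solve for I_{1,0}:
4·I_{1,0} = 3·0.07190 + 0.20151 = 0.41721
I_{1,0} = 0.10430

0.104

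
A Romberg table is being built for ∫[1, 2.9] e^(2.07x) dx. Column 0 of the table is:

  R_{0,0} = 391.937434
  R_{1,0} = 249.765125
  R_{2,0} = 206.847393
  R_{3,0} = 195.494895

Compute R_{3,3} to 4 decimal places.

191.6517

R_{1,1} = 249.765125 + (249.765125 − 391.937434)/3 = 202.374355
R_{2,1} = (4·206.847393 − 249.765125) / 3 = 192.541482
R_{3,1} = 195.494895 + (195.494895 − 206.847393)/3 = 191.710729
R_{2,2} = 192.541482 + (192.541482 − 202.374355)/15 = 191.885957
R_{3,2} = (16·191.710729 − 192.541482) / 15 = 191.655345
R_{3,3} = 191.655345 + (191.655345 − 191.885957)/63 = 191.651684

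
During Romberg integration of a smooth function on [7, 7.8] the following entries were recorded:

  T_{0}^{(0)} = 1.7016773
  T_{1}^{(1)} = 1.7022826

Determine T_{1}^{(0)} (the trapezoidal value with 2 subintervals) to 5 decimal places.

From T_{1}^{(1)} = (4·T_{1}^{(0)} − T_{0}^{(0)})/3, solve for T_{1}^{(0)}:
4·T_{1}^{(0)} = 3·1.7022826 + 1.7016773 = 6.8085251
T_{1}^{(0)} = 1.7021313

1.70213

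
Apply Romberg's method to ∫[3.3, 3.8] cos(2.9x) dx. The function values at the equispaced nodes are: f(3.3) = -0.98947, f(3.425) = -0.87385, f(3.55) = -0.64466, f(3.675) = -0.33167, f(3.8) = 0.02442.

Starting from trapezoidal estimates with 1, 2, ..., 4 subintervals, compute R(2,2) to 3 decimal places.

-0.295

R(0,0) (trapezoid, 1 panel, h=0.5000): -0.24126
R(1,0) (trapezoid, 2 panels, h=0.2500): -0.28180
R(2,0) (trapezoid, 4 panels, h=0.1250): -0.29159
R(1,1) = -0.28180 + (-0.28180 − (-0.24126))/3 = -0.29531
R(2,1) = -0.29159 + (-0.29159 − (-0.28180))/3 = -0.29485
R(2,2) = -0.29485 + (-0.29485 − (-0.29531))/15 = -0.29482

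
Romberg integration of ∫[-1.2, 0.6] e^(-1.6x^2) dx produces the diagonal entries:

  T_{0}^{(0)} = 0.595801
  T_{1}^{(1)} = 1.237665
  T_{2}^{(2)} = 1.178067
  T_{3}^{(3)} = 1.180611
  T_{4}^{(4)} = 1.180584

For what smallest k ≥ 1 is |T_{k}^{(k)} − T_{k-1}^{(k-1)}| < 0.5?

|T_{1}^{(1)} − T_{0}^{(0)}| = 0.641864 ≥ 0.5
|T_{2}^{(2)} − T_{1}^{(1)}| = 0.059598 < 0.5

k = 2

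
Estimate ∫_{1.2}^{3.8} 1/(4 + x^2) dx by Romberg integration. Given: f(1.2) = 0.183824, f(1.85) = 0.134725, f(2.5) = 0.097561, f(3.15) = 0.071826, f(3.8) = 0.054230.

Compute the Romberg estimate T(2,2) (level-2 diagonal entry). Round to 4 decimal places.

T(0,0) (trapezoid, 1 panel, h=2.6000): 0.309470
T(1,0) (trapezoid, 2 panels, h=1.3000): 0.281564
T(2,0) (trapezoid, 4 panels, h=0.6500): 0.275040
T(1,1) = 0.281564 + (0.281564 − 0.309470)/3 = 0.272262
T(2,1) = 0.275040 + (0.275040 − 0.281564)/3 = 0.272865
T(2,2) = 0.272865 + (0.272865 − 0.272262)/15 = 0.272905

0.2729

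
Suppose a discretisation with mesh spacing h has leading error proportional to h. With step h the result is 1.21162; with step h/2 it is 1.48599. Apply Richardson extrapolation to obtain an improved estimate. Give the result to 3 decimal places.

1.760

Extrapolated value = (2·A(h/2) − A(h)) / (2 − 1)
= (2·1.48599 − 1.21162) / 1
= 1.76036 / 1 = 1.76036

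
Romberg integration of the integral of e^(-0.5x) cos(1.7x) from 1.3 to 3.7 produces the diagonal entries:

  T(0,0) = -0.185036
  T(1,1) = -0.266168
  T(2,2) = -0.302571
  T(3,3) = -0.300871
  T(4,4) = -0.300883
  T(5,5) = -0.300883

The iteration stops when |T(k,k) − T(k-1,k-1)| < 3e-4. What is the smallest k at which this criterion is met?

k = 4

|T(1,1) − T(0,0)| = 0.081132 ≥ 3e-4
|T(2,2) − T(1,1)| = 0.036403 ≥ 3e-4
|T(3,3) − T(2,2)| = 0.001700 ≥ 3e-4
|T(4,4) − T(3,3)| = 0.000012 < 3e-4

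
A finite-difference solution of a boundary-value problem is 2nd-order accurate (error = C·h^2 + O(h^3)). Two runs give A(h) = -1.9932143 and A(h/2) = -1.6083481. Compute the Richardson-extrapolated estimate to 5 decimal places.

Extrapolated value = (4·A(h/2) − A(h)) / (4 − 1)
= (4·(-1.6083481) − (-1.9932143)) / 3
= -4.4401781 / 3 = -1.4800594

-1.48006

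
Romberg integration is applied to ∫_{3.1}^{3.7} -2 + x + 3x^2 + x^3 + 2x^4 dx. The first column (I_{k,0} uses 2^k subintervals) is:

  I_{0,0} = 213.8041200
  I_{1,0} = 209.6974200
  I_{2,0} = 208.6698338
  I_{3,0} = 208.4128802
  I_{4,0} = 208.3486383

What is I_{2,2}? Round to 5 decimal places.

208.32722

Richardson extrapolation on the trapezoidal column (denominator 4−1=3):
I_{1,1} = 209.6974200 + (209.6974200 − 213.8041200)/3 = 208.3285200
I_{2,1} = 208.6698338 + (208.6698338 − 209.6974200)/3 = 208.3273051
I_{2,2} = 208.3273051 + (208.3273051 − 208.3285200)/15 = 208.3272241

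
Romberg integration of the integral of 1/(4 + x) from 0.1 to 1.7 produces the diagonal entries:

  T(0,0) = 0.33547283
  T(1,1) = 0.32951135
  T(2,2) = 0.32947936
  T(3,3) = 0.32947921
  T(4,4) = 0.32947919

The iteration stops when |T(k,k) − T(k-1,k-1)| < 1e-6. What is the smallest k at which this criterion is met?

|T(1,1) − T(0,0)| = 0.00596148 ≥ 1e-6
|T(2,2) − T(1,1)| = 0.00003199 ≥ 1e-6
|T(3,3) − T(2,2)| = 0.00000015 < 1e-6

k = 3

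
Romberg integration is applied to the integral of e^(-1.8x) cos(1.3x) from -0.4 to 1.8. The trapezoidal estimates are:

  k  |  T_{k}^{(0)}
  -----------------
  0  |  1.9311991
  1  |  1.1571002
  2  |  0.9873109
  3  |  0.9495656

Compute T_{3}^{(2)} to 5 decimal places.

T_{2}^{(1)} = 0.9873109 + (0.9873109 − 1.1571002)/3 = 0.9307145
T_{3}^{(1)} = (4·0.9495656 − 0.9873109) / 3 = 0.9369838
T_{3}^{(2)} = 0.9369838 + (0.9369838 − 0.9307145)/15 = 0.9374018
(Column j=1 coincides with Simpson's rule on the same nodes.)

0.93740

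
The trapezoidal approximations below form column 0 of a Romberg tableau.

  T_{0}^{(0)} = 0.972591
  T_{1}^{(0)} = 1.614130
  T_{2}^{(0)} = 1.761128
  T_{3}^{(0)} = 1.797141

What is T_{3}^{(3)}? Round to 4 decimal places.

T_{1}^{(1)} = 1.614130 + (1.614130 − 0.972591)/3 = 1.827976
T_{2}^{(1)} = (4·1.761128 − 1.614130) / 3 = 1.810127
T_{3}^{(1)} = 1.797141 + (1.797141 − 1.761128)/3 = 1.809145
T_{2}^{(2)} = (16·1.810127 − 1.827976) / 15 = 1.808937
T_{3}^{(2)} = 1.809145 + (1.809145 − 1.810127)/15 = 1.809080
T_{3}^{(3)} = 1.809080 + (1.809080 − 1.808937)/63 = 1.809082

1.8091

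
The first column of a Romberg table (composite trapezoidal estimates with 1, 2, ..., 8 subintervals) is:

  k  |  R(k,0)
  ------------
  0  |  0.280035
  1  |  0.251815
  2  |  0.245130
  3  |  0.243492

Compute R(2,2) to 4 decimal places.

Richardson extrapolation on the trapezoidal column (denominator 4−1=3):
R(1,1) = 0.251815 + (0.251815 − 0.280035)/3 = 0.242408
R(2,1) = (4·0.245130 − 0.251815) / 3 = 0.242902
R(2,2) = (16·0.242902 − 0.242408) / 15 = 0.242935
(Column j=1 coincides with Simpson's rule on the same nodes.)

0.2429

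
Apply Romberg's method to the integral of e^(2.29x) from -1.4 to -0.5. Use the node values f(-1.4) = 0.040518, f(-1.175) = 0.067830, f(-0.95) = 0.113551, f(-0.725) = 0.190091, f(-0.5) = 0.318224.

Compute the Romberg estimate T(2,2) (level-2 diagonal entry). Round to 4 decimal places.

T(0,0) (trapezoid, 1 panel, h=0.9000): 0.161434
T(1,0) (trapezoid, 2 panels, h=0.4500): 0.131815
T(2,0) (trapezoid, 4 panels, h=0.2250): 0.123940
T(1,1) = 0.131815 + (0.131815 − 0.161434)/3 = 0.121942
T(2,1) = 0.123940 + (0.123940 − 0.131815)/3 = 0.121315
T(2,2) = 0.121315 + (0.121315 − 0.121942)/15 = 0.121273

0.1213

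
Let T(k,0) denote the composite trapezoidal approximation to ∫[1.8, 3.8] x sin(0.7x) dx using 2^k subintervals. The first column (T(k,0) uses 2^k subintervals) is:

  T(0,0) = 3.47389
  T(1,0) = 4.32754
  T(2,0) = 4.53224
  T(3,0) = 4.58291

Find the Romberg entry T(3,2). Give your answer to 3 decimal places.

Richardson extrapolation on the trapezoidal column (denominator 4−1=3):
T(2,1) = 4.53224 + (4.53224 − 4.32754)/3 = 4.60047
T(3,1) = (4·4.58291 − 4.53224) / 3 = 4.59980
T(3,2) = 4.59980 + (4.59980 − 4.60047)/15 = 4.59976
(Column j=1 coincides with Simpson's rule on the same nodes.)

4.600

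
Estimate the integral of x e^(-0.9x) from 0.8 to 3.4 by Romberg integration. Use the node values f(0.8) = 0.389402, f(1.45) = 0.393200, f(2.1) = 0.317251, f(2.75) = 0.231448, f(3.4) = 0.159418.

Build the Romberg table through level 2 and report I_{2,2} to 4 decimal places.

0.7984

I_{0,0} (trapezoid, 1 panel, h=2.6000): 0.713466
I_{1,0} (trapezoid, 2 panels, h=1.3000): 0.769159
I_{2,0} (trapezoid, 4 panels, h=0.6500): 0.790601
I_{1,1} = 0.769159 + (0.769159 − 0.713466)/3 = 0.787723
I_{2,1} = 0.790601 + (0.790601 − 0.769159)/3 = 0.797748
I_{2,2} = 0.797748 + (0.797748 − 0.787723)/15 = 0.798416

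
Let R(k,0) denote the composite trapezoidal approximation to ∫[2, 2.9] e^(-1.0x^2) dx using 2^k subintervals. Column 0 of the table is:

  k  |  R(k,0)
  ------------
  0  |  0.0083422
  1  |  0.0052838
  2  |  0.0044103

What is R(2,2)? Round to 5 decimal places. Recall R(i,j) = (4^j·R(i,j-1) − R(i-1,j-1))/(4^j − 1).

R(1,1) = (4·0.0052838 − 0.0083422) / 3 = 0.0042643
R(2,1) = (4·0.0044103 − 0.0052838) / 3 = 0.0041191
R(2,2) = (16·0.0041191 − 0.0042643) / 15 = 0.0041094

0.00411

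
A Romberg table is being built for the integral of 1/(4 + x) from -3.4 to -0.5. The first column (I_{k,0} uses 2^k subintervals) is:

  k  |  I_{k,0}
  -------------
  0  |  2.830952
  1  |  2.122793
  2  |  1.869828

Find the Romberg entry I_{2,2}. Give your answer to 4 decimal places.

Richardson extrapolation on the trapezoidal column (denominator 4−1=3):
I_{1,1} = 2.122793 + (2.122793 − 2.830952)/3 = 1.886740
I_{2,1} = 1.869828 + (1.869828 − 2.122793)/3 = 1.785506
I_{2,2} = 1.785506 + (1.785506 − 1.886740)/15 = 1.778757

1.7788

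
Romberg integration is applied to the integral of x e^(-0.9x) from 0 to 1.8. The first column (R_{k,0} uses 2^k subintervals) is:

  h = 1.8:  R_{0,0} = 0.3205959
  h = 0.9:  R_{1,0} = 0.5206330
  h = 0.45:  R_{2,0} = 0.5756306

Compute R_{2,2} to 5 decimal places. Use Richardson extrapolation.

Richardson extrapolation on the trapezoidal column (denominator 4−1=3):
R_{1,1} = (4·0.5206330 − 0.3205959) / 3 = 0.5873120
R_{2,1} = (4·0.5756306 − 0.5206330) / 3 = 0.5939631
R_{2,2} = 0.5939631 + (0.5939631 − 0.5873120)/15 = 0.5944065

0.59441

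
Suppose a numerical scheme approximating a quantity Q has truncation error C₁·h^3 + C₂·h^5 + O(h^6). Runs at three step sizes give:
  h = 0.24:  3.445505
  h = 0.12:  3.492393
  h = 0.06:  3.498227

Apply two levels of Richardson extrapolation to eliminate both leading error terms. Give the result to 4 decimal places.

3.4991

First eliminate the h^3 term (factor 2^3 = 8):
  B₁ = (8·3.492393 − 3.445505)/7 = 3.499091
  B₂ = (8·3.498227 − 3.492393)/7 = 3.499060
Then eliminate the h^5 term (factor 2^5 = 32):
  (32·3.499060 − 3.499091)/31 = 3.499059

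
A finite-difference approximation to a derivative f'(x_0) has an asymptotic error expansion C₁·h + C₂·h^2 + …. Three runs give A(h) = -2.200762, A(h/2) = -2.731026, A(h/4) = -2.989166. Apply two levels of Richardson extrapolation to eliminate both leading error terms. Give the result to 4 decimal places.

-3.2426

First eliminate the h term (factor 2^1 = 2):
  B₁ = (2·(-2.731026) − (-2.200762))/1 = -3.261290
  B₂ = (2·(-2.989166) − (-2.731026))/1 = -3.247306
Then eliminate the h^2 term (factor 2^2 = 4):
  (4·(-3.247306) − (-3.261290))/3 = -3.242645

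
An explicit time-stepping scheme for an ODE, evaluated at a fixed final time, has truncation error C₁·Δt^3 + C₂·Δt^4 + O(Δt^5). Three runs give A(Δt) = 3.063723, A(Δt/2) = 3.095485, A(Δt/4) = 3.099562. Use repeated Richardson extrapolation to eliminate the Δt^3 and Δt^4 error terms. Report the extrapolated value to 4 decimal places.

First eliminate the Δt^3 term (factor 2^3 = 8):
  B₁ = (8·3.095485 − 3.063723)/7 = 3.100022
  B₂ = (8·3.099562 − 3.095485)/7 = 3.100144
Then eliminate the Δt^4 term (factor 2^4 = 16):
  (16·3.100144 − 3.100022)/15 = 3.100152

3.1002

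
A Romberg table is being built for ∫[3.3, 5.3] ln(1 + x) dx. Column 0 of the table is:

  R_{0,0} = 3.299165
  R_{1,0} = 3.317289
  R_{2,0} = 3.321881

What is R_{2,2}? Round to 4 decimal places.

3.3234

Richardson extrapolation on the trapezoidal column (denominator 4−1=3):
R_{1,1} = 3.317289 + (3.317289 − 3.299165)/3 = 3.323330
R_{2,1} = 3.321881 + (3.321881 − 3.317289)/3 = 3.323412
R_{2,2} = 3.323412 + (3.323412 − 3.323330)/15 = 3.323417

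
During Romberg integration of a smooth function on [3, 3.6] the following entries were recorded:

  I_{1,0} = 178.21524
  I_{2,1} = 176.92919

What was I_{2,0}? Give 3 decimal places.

177.251

From I_{2,1} = (4·I_{2,0} − I_{1,0})/3, solve for I_{2,0}:
4·I_{2,0} = 3·176.92919 + 178.21524 = 709.00281
I_{2,0} = 177.25070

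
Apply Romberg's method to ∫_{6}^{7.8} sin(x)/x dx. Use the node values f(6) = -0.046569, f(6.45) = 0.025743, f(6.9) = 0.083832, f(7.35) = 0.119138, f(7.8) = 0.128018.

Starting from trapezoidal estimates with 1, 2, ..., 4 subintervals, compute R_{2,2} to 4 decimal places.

0.1242

R_{0,0} (trapezoid, 1 panel, h=1.8000): 0.073304
R_{1,0} (trapezoid, 2 panels, h=0.9000): 0.112101
R_{2,0} (trapezoid, 4 panels, h=0.4500): 0.121247
R_{1,1} = 0.112101 + (0.112101 − 0.073304)/3 = 0.125033
R_{2,1} = 0.121247 + (0.121247 − 0.112101)/3 = 0.124296
R_{2,2} = 0.124296 + (0.124296 − 0.125033)/15 = 0.124247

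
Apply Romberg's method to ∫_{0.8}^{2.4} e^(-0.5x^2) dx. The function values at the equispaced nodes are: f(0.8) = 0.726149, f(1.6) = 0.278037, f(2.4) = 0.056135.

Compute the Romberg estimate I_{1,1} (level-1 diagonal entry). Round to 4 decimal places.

I_{0,0} (trapezoid, 1 panel, h=1.6000): 0.625827
I_{1,0} (trapezoid, 2 panels, h=0.8000): 0.535343
I_{1,1} = 0.535343 + (0.535343 − 0.625827)/3 = 0.505182

0.5052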